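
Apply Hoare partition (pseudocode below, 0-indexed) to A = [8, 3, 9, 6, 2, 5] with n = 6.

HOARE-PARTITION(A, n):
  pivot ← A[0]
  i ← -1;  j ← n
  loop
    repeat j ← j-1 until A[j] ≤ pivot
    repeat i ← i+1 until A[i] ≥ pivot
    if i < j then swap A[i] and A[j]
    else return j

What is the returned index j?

pivot=8
j stops at 5 (5), i stops at 0 (8); swap ⇒ [5, 3, 9, 6, 2, 8]
j stops at 4 (2), i stops at 2 (9); swap ⇒ [5, 3, 2, 6, 9, 8]
j stops at 3, i stops at 4; i≥j ⇒ return 3. A=[5, 3, 2, 6, 9, 8]

3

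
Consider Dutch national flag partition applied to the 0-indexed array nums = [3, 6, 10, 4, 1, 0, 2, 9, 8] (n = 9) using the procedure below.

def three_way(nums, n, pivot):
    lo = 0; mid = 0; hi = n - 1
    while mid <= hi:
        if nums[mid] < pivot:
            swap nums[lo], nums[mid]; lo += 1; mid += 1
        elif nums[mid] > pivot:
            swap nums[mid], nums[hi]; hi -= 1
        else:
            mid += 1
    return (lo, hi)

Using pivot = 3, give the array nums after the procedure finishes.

[2, 0, 1, 3, 4, 10, 9, 8, 6]

lo=0 mid=0 hi=8
3=3: mid=1
6>3: swap(1,8), hi=7 ⇒ [3, 8, 10, 4, 1, 0, 2, 9, 6]
8>3: swap(1,7), hi=6 ⇒ [3, 9, 10, 4, 1, 0, 2, 8, 6]
9>3: swap(1,6), hi=5 ⇒ [3, 2, 10, 4, 1, 0, 9, 8, 6]
2<3: swap(0,1), lo=1 mid=2 ⇒ [2, 3, 10, 4, 1, 0, 9, 8, 6]
10>3: swap(2,5), hi=4 ⇒ [2, 3, 0, 4, 1, 10, 9, 8, 6]
0<3: swap(1,2), lo=2 mid=3 ⇒ [2, 0, 3, 4, 1, 10, 9, 8, 6]
4>3: swap(3,4), hi=3 ⇒ [2, 0, 3, 1, 4, 10, 9, 8, 6]
1<3: swap(2,3), lo=3 mid=4 ⇒ [2, 0, 1, 3, 4, 10, 9, 8, 6]
done. lo=3 hi=3; nums=[2, 0, 1, 3, 4, 10, 9, 8, 6]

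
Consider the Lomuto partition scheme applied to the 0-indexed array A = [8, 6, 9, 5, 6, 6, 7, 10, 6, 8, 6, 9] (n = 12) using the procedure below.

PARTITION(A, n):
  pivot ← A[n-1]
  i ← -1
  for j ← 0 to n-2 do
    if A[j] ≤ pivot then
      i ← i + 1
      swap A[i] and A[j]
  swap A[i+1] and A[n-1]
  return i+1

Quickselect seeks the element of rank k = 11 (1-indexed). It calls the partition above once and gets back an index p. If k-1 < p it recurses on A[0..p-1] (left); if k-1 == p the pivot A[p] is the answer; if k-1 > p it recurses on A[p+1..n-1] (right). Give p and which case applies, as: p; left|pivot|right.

10; pivot

pivot = A[11] = 9; i = -1
j=0: A[0]=8 ≤ 9 → i=0, swap A[0],A[0] (no change) → [8, 6, 9, 5, 6, 6, 7, 10, 6, 8, 6, 9]
j=1: A[1]=6 ≤ 9 → i=1, swap A[1],A[1] (no change) → [8, 6, 9, 5, 6, 6, 7, 10, 6, 8, 6, 9]
j=2: A[2]=9 ≤ 9 → i=2, swap A[2],A[2] (no change) → [8, 6, 9, 5, 6, 6, 7, 10, 6, 8, 6, 9]
j=3: A[3]=5 ≤ 9 → i=3, swap A[3],A[3] (no change) → [8, 6, 9, 5, 6, 6, 7, 10, 6, 8, 6, 9]
j=4: A[4]=6 ≤ 9 → i=4, swap A[4],A[4] (no change) → [8, 6, 9, 5, 6, 6, 7, 10, 6, 8, 6, 9]
j=5: A[5]=6 ≤ 9 → i=5, swap A[5],A[5] (no change) → [8, 6, 9, 5, 6, 6, 7, 10, 6, 8, 6, 9]
j=6: A[6]=7 ≤ 9 → i=6, swap A[6],A[6] (no change) → [8, 6, 9, 5, 6, 6, 7, 10, 6, 8, 6, 9]
j=7: A[7]=10 > 9 → no swap
j=8: A[8]=6 ≤ 9 → i=7, swap A[7],A[8] → [8, 6, 9, 5, 6, 6, 7, 6, 10, 8, 6, 9]
j=9: A[9]=8 ≤ 9 → i=8, swap A[8],A[9] → [8, 6, 9, 5, 6, 6, 7, 6, 8, 10, 6, 9]
j=10: A[10]=6 ≤ 9 → i=9, swap A[9],A[10] → [8, 6, 9, 5, 6, 6, 7, 6, 8, 6, 10, 9]
final swap A[10],A[11] → [8, 6, 9, 5, 6, 6, 7, 6, 8, 6, 9, 10]; return 10
p = 10; k-1 = 10 == 10 ⇒ pivot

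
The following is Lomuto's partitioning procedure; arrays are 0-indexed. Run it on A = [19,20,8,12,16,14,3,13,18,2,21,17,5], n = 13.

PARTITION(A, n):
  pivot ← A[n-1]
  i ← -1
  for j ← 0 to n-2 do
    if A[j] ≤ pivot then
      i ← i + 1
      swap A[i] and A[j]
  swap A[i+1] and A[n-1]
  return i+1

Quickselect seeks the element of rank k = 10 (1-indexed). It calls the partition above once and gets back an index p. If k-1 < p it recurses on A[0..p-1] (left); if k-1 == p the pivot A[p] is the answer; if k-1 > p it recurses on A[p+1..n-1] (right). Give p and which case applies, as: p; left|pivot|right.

pivot = A[12] = 5; i = -1
j=0: A[0]=19 > 5 → no swap
j=1: A[1]=20 > 5 → no swap
j=2: A[2]=8 > 5 → no swap
j=3: A[3]=12 > 5 → no swap
j=4: A[4]=16 > 5 → no swap
j=5: A[5]=14 > 5 → no swap
j=6: A[6]=3 ≤ 5 → i=0, swap A[0],A[6] → [3,20,8,12,16,14,19,13,18,2,21,17,5]
j=7: A[7]=13 > 5 → no swap
j=8: A[8]=18 > 5 → no swap
j=9: A[9]=2 ≤ 5 → i=1, swap A[1],A[9] → [3,2,8,12,16,14,19,13,18,20,21,17,5]
j=10: A[10]=21 > 5 → no swap
j=11: A[11]=17 > 5 → no swap
final swap A[2],A[12] → [3,2,5,12,16,14,19,13,18,20,21,17,8]; return 2
p = 2; k-1 = 9 > 2 ⇒ right

2; right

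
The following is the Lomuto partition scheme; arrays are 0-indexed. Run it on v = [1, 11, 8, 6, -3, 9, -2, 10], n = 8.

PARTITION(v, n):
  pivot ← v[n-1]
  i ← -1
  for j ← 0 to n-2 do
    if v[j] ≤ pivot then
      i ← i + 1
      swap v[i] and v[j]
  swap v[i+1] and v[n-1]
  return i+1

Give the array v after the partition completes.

[1, 8, 6, -3, 9, -2, 10, 11]

pivot = v[7] = 10; i = -1
j=0: v[0]=1 ≤ 10 → i=0, swap v[0],v[0] (no change) → [1, 11, 8, 6, -3, 9, -2, 10]
j=1: v[1]=11 > 10 → no swap
j=2: v[2]=8 ≤ 10 → i=1, swap v[1],v[2] → [1, 8, 11, 6, -3, 9, -2, 10]
j=3: v[3]=6 ≤ 10 → i=2, swap v[2],v[3] → [1, 8, 6, 11, -3, 9, -2, 10]
j=4: v[4]=-3 ≤ 10 → i=3, swap v[3],v[4] → [1, 8, 6, -3, 11, 9, -2, 10]
j=5: v[5]=9 ≤ 10 → i=4, swap v[4],v[5] → [1, 8, 6, -3, 9, 11, -2, 10]
j=6: v[6]=-2 ≤ 10 → i=5, swap v[5],v[6] → [1, 8, 6, -3, 9, -2, 11, 10]
final swap v[6],v[7] → [1, 8, 6, -3, 9, -2, 10, 11]; return 6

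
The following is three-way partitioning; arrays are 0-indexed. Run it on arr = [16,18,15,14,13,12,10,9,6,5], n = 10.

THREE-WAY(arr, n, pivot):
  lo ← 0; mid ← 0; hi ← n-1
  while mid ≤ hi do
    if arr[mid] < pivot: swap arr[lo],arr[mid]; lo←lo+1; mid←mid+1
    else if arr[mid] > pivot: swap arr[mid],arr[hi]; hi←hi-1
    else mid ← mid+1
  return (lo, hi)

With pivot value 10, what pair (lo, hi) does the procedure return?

(3, 3)

pivot = 10; lo=0, mid=0, hi=9
arr[mid]=16>10: swap arr[0],arr[9]; hi=8 → [5,18,15,14,13,12,10,9,6,16]
arr[mid]=5<10: swap arr[0],arr[0]; lo=1,mid=1 → [5,18,15,14,13,12,10,9,6,16]
arr[mid]=18>10: swap arr[1],arr[8]; hi=7 → [5,6,15,14,13,12,10,9,18,16]
arr[mid]=6<10: swap arr[1],arr[1]; lo=2,mid=2 → [5,6,15,14,13,12,10,9,18,16]
arr[mid]=15>10: swap arr[2],arr[7]; hi=6 → [5,6,9,14,13,12,10,15,18,16]
arr[mid]=9<10: swap arr[2],arr[2]; lo=3,mid=3 → [5,6,9,14,13,12,10,15,18,16]
arr[mid]=14>10: swap arr[3],arr[6]; hi=5 → [5,6,9,10,13,12,14,15,18,16]
arr[mid]=10=10: mid=4
arr[mid]=13>10: swap arr[4],arr[5]; hi=4 → [5,6,9,10,12,13,14,15,18,16]
arr[mid]=12>10: swap arr[4],arr[4]; hi=3 → [5,6,9,10,12,13,14,15,18,16]
end: lo=3, hi=3; arr = [5,6,9,10,12,13,14,15,18,16]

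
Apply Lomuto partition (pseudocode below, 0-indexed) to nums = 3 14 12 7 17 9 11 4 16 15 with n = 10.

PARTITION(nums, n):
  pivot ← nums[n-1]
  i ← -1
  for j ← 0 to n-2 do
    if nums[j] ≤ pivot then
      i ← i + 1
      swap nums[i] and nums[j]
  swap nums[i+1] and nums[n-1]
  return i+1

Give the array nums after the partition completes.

pivot = nums[9] = 15; i = -1
j=0: nums[0]=3 ≤ 15 → i=0, swap nums[0],nums[0] (no change) → 3 14 12 7 17 9 11 4 16 15
j=1: nums[1]=14 ≤ 15 → i=1, swap nums[1],nums[1] (no change) → 3 14 12 7 17 9 11 4 16 15
j=2: nums[2]=12 ≤ 15 → i=2, swap nums[2],nums[2] (no change) → 3 14 12 7 17 9 11 4 16 15
j=3: nums[3]=7 ≤ 15 → i=3, swap nums[3],nums[3] (no change) → 3 14 12 7 17 9 11 4 16 15
j=4: nums[4]=17 > 15 → no swap
j=5: nums[5]=9 ≤ 15 → i=4, swap nums[4],nums[5] → 3 14 12 7 9 17 11 4 16 15
j=6: nums[6]=11 ≤ 15 → i=5, swap nums[5],nums[6] → 3 14 12 7 9 11 17 4 16 15
j=7: nums[7]=4 ≤ 15 → i=6, swap nums[6],nums[7] → 3 14 12 7 9 11 4 17 16 15
j=8: nums[8]=16 > 15 → no swap
final swap nums[7],nums[9] → 3 14 12 7 9 11 4 15 16 17; return 7

3 14 12 7 9 11 4 15 16 17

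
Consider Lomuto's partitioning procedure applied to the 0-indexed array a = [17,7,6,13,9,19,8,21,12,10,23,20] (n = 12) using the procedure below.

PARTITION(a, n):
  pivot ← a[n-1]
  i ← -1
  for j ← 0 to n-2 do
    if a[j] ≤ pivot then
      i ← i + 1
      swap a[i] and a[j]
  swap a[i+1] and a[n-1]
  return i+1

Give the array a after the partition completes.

[17,7,6,13,9,19,8,12,10,20,23,21]

pivot = a[11] = 20; i = -1
j=0: a[0]=17 ≤ 20 → i=0, swap a[0],a[0] (no change) → [17,7,6,13,9,19,8,21,12,10,23,20]
j=1: a[1]=7 ≤ 20 → i=1, swap a[1],a[1] (no change) → [17,7,6,13,9,19,8,21,12,10,23,20]
j=2: a[2]=6 ≤ 20 → i=2, swap a[2],a[2] (no change) → [17,7,6,13,9,19,8,21,12,10,23,20]
j=3: a[3]=13 ≤ 20 → i=3, swap a[3],a[3] (no change) → [17,7,6,13,9,19,8,21,12,10,23,20]
j=4: a[4]=9 ≤ 20 → i=4, swap a[4],a[4] (no change) → [17,7,6,13,9,19,8,21,12,10,23,20]
j=5: a[5]=19 ≤ 20 → i=5, swap a[5],a[5] (no change) → [17,7,6,13,9,19,8,21,12,10,23,20]
j=6: a[6]=8 ≤ 20 → i=6, swap a[6],a[6] (no change) → [17,7,6,13,9,19,8,21,12,10,23,20]
j=7: a[7]=21 > 20 → no swap
j=8: a[8]=12 ≤ 20 → i=7, swap a[7],a[8] → [17,7,6,13,9,19,8,12,21,10,23,20]
j=9: a[9]=10 ≤ 20 → i=8, swap a[8],a[9] → [17,7,6,13,9,19,8,12,10,21,23,20]
j=10: a[10]=23 > 20 → no swap
final swap a[9],a[11] → [17,7,6,13,9,19,8,12,10,20,23,21]; return 9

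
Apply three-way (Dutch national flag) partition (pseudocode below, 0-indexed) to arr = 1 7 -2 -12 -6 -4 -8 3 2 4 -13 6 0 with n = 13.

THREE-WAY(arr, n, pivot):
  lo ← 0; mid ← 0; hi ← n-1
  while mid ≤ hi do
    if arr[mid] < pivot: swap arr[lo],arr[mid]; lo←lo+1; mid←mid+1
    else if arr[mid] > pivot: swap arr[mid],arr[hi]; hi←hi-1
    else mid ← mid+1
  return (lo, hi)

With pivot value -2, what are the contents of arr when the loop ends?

lo=0 mid=0 hi=12
1>-2: swap(0,12), hi=11 ⇒ 0 7 -2 -12 -6 -4 -8 3 2 4 -13 6 1
0>-2: swap(0,11), hi=10 ⇒ 6 7 -2 -12 -6 -4 -8 3 2 4 -13 0 1
6>-2: swap(0,10), hi=9 ⇒ -13 7 -2 -12 -6 -4 -8 3 2 4 6 0 1
-13<-2: swap(0,0), lo=1 mid=1 ⇒ -13 7 -2 -12 -6 -4 -8 3 2 4 6 0 1
7>-2: swap(1,9), hi=8 ⇒ -13 4 -2 -12 -6 -4 -8 3 2 7 6 0 1
4>-2: swap(1,8), hi=7 ⇒ -13 2 -2 -12 -6 -4 -8 3 4 7 6 0 1
2>-2: swap(1,7), hi=6 ⇒ -13 3 -2 -12 -6 -4 -8 2 4 7 6 0 1
3>-2: swap(1,6), hi=5 ⇒ -13 -8 -2 -12 -6 -4 3 2 4 7 6 0 1
-8<-2: swap(1,1), lo=2 mid=2 ⇒ -13 -8 -2 -12 -6 -4 3 2 4 7 6 0 1
-2=-2: mid=3
-12<-2: swap(2,3), lo=3 mid=4 ⇒ -13 -8 -12 -2 -6 -4 3 2 4 7 6 0 1
-6<-2: swap(3,4), lo=4 mid=5 ⇒ -13 -8 -12 -6 -2 -4 3 2 4 7 6 0 1
-4<-2: swap(4,5), lo=5 mid=6 ⇒ -13 -8 -12 -6 -4 -2 3 2 4 7 6 0 1
done. lo=5 hi=5; arr=-13 -8 -12 -6 -4 -2 3 2 4 7 6 0 1

-13 -8 -12 -6 -4 -2 3 2 4 7 6 0 1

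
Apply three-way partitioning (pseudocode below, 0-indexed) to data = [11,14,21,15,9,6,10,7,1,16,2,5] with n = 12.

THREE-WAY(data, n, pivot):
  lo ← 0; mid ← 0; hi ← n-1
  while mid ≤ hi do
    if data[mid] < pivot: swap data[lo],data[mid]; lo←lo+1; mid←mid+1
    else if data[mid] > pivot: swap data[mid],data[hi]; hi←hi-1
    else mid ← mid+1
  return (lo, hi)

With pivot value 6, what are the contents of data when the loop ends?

[5,2,1,6,9,10,7,15,16,21,14,11]

pivot = 6; lo=0, mid=0, hi=11
data[mid]=11>6: swap data[0],data[11]; hi=10 → [5,14,21,15,9,6,10,7,1,16,2,11]
data[mid]=5<6: swap data[0],data[0]; lo=1,mid=1 → [5,14,21,15,9,6,10,7,1,16,2,11]
data[mid]=14>6: swap data[1],data[10]; hi=9 → [5,2,21,15,9,6,10,7,1,16,14,11]
data[mid]=2<6: swap data[1],data[1]; lo=2,mid=2 → [5,2,21,15,9,6,10,7,1,16,14,11]
data[mid]=21>6: swap data[2],data[9]; hi=8 → [5,2,16,15,9,6,10,7,1,21,14,11]
data[mid]=16>6: swap data[2],data[8]; hi=7 → [5,2,1,15,9,6,10,7,16,21,14,11]
data[mid]=1<6: swap data[2],data[2]; lo=3,mid=3 → [5,2,1,15,9,6,10,7,16,21,14,11]
data[mid]=15>6: swap data[3],data[7]; hi=6 → [5,2,1,7,9,6,10,15,16,21,14,11]
data[mid]=7>6: swap data[3],data[6]; hi=5 → [5,2,1,10,9,6,7,15,16,21,14,11]
data[mid]=10>6: swap data[3],data[5]; hi=4 → [5,2,1,6,9,10,7,15,16,21,14,11]
data[mid]=6=6: mid=4
data[mid]=9>6: swap data[4],data[4]; hi=3 → [5,2,1,6,9,10,7,15,16,21,14,11]
end: lo=3, hi=3; data = [5,2,1,6,9,10,7,15,16,21,14,11]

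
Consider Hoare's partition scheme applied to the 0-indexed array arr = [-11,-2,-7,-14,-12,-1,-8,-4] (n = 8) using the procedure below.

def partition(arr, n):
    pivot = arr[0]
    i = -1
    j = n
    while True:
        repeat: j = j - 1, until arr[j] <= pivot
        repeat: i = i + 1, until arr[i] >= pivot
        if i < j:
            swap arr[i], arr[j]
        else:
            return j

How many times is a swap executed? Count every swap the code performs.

pivot=-11
j stops at 4 (-12), i stops at 0 (-11); swap ⇒ [-12,-2,-7,-14,-11,-1,-8,-4]
j stops at 3 (-14), i stops at 1 (-2); swap ⇒ [-12,-14,-7,-2,-11,-1,-8,-4]
j stops at 1, i stops at 2; i≥j ⇒ return 1. arr=[-12,-14,-7,-2,-11,-1,-8,-4]

2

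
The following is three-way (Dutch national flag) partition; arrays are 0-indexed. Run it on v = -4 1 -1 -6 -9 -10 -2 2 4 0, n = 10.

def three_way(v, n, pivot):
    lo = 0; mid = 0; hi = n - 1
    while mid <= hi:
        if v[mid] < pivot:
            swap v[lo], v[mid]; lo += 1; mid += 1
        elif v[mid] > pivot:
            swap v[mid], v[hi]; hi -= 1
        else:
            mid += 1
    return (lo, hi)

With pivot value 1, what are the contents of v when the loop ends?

lo=0 mid=0 hi=9
-4<1: swap(0,0), lo=1 mid=1 ⇒ -4 1 -1 -6 -9 -10 -2 2 4 0
1=1: mid=2
-1<1: swap(1,2), lo=2 mid=3 ⇒ -4 -1 1 -6 -9 -10 -2 2 4 0
-6<1: swap(2,3), lo=3 mid=4 ⇒ -4 -1 -6 1 -9 -10 -2 2 4 0
-9<1: swap(3,4), lo=4 mid=5 ⇒ -4 -1 -6 -9 1 -10 -2 2 4 0
-10<1: swap(4,5), lo=5 mid=6 ⇒ -4 -1 -6 -9 -10 1 -2 2 4 0
-2<1: swap(5,6), lo=6 mid=7 ⇒ -4 -1 -6 -9 -10 -2 1 2 4 0
2>1: swap(7,9), hi=8 ⇒ -4 -1 -6 -9 -10 -2 1 0 4 2
0<1: swap(6,7), lo=7 mid=8 ⇒ -4 -1 -6 -9 -10 -2 0 1 4 2
4>1: swap(8,8), hi=7 ⇒ -4 -1 -6 -9 -10 -2 0 1 4 2
done. lo=7 hi=7; v=-4 -1 -6 -9 -10 -2 0 1 4 2

-4 -1 -6 -9 -10 -2 0 1 4 2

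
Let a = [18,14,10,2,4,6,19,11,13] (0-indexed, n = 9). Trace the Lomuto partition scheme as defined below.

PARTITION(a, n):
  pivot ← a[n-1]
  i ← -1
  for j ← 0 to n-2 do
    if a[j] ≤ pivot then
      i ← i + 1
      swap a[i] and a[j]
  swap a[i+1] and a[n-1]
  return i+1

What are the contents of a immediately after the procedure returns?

[10,2,4,6,11,13,19,18,14]

pivot=13, i=-1
j=0: 18>13, skip
j=1: 14>13, skip
j=2: 10≤13, i=0, swap(0,2) ⇒ [10,14,18,2,4,6,19,11,13]
j=3: 2≤13, i=1, swap(1,3) ⇒ [10,2,18,14,4,6,19,11,13]
j=4: 4≤13, i=2, swap(2,4) ⇒ [10,2,4,14,18,6,19,11,13]
j=5: 6≤13, i=3, swap(3,5) ⇒ [10,2,4,6,18,14,19,11,13]
j=6: 19>13, skip
j=7: 11≤13, i=4, swap(4,7) ⇒ [10,2,4,6,11,14,19,18,13]
swap(5,8) ⇒ [10,2,4,6,11,13,19,18,14]; return 5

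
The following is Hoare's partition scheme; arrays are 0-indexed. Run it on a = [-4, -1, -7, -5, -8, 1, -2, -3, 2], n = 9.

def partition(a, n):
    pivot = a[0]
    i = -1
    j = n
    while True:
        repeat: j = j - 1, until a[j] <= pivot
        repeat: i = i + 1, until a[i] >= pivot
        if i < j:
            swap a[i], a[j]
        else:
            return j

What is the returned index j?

pivot = a[0] = -4; i = -1, j = 9
j→4 (a[4]=-8≤-4), i→0 (a[0]=-4≥-4); i<j, swap → [-8, -1, -7, -5, -4, 1, -2, -3, 2]
j→3 (a[3]=-5≤-4), i→1 (a[1]=-1≥-4); i<j, swap → [-8, -5, -7, -1, -4, 1, -2, -3, 2]
j→2, i→3; i≥j, return j=2. a = [-8, -5, -7, -1, -4, 1, -2, -3, 2]

2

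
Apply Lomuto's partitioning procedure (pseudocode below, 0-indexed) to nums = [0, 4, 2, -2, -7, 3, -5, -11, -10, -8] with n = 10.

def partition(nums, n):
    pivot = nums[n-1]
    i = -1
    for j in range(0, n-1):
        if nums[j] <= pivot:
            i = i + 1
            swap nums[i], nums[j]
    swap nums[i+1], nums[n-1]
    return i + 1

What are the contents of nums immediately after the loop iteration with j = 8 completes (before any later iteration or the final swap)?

[-11, -10, 2, -2, -7, 3, -5, 0, 4, -8]

pivot = nums[9] = -8; i = -1
j=0: nums[0]=0 > -8 → no swap
j=1: nums[1]=4 > -8 → no swap
j=2: nums[2]=2 > -8 → no swap
j=3: nums[3]=-2 > -8 → no swap
j=4: nums[4]=-7 > -8 → no swap
j=5: nums[5]=3 > -8 → no swap
j=6: nums[6]=-5 > -8 → no swap
j=7: nums[7]=-11 ≤ -8 → i=0, swap nums[0],nums[7] → [-11, 4, 2, -2, -7, 3, -5, 0, -10, -8]
j=8: nums[8]=-10 ≤ -8 → i=1, swap nums[1],nums[8] → [-11, -10, 2, -2, -7, 3, -5, 0, 4, -8]
(after j=8) nums = [-11, -10, 2, -2, -7, 3, -5, 0, 4, -8]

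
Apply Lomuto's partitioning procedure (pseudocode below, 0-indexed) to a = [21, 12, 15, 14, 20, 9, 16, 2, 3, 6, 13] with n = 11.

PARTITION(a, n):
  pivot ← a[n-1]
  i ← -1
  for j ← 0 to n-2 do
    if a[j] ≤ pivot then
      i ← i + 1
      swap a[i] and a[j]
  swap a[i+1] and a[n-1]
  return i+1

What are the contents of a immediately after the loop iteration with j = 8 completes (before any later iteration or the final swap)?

pivot = a[10] = 13; i = -1
j=0: a[0]=21 > 13 → no swap
j=1: a[1]=12 ≤ 13 → i=0, swap a[0],a[1] → [12, 21, 15, 14, 20, 9, 16, 2, 3, 6, 13]
j=2: a[2]=15 > 13 → no swap
j=3: a[3]=14 > 13 → no swap
j=4: a[4]=20 > 13 → no swap
j=5: a[5]=9 ≤ 13 → i=1, swap a[1],a[5] → [12, 9, 15, 14, 20, 21, 16, 2, 3, 6, 13]
j=6: a[6]=16 > 13 → no swap
j=7: a[7]=2 ≤ 13 → i=2, swap a[2],a[7] → [12, 9, 2, 14, 20, 21, 16, 15, 3, 6, 13]
j=8: a[8]=3 ≤ 13 → i=3, swap a[3],a[8] → [12, 9, 2, 3, 20, 21, 16, 15, 14, 6, 13]
(after j=8) a = [12, 9, 2, 3, 20, 21, 16, 15, 14, 6, 13]

[12, 9, 2, 3, 20, 21, 16, 15, 14, 6, 13]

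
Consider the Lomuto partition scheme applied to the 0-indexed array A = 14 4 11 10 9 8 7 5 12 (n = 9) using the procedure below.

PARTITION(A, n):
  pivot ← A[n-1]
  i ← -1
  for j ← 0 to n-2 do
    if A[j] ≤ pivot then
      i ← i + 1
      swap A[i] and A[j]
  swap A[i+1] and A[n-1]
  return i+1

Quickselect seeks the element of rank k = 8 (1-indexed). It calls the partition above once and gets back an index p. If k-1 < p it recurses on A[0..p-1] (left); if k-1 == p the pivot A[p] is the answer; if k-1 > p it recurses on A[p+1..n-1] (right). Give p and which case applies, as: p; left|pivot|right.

7; pivot

pivot = A[8] = 12; i = -1
j=0: A[0]=14 > 12 → no swap
j=1: A[1]=4 ≤ 12 → i=0, swap A[0],A[1] → 4 14 11 10 9 8 7 5 12
j=2: A[2]=11 ≤ 12 → i=1, swap A[1],A[2] → 4 11 14 10 9 8 7 5 12
j=3: A[3]=10 ≤ 12 → i=2, swap A[2],A[3] → 4 11 10 14 9 8 7 5 12
j=4: A[4]=9 ≤ 12 → i=3, swap A[3],A[4] → 4 11 10 9 14 8 7 5 12
j=5: A[5]=8 ≤ 12 → i=4, swap A[4],A[5] → 4 11 10 9 8 14 7 5 12
j=6: A[6]=7 ≤ 12 → i=5, swap A[5],A[6] → 4 11 10 9 8 7 14 5 12
j=7: A[7]=5 ≤ 12 → i=6, swap A[6],A[7] → 4 11 10 9 8 7 5 14 12
final swap A[7],A[8] → 4 11 10 9 8 7 5 12 14; return 7
p = 7; k-1 = 7 == 7 ⇒ pivot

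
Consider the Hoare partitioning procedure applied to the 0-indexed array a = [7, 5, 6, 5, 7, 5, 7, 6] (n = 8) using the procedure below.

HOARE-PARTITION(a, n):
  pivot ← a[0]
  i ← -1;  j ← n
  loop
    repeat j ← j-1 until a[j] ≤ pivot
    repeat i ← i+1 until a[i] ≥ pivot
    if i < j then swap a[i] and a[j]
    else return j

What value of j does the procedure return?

5

pivot = a[0] = 7; i = -1, j = 8
j→7 (a[7]=6≤7), i→0 (a[0]=7≥7); i<j, swap → [6, 5, 6, 5, 7, 5, 7, 7]
j→6 (a[6]=7≤7), i→4 (a[4]=7≥7); i<j, swap → [6, 5, 6, 5, 7, 5, 7, 7]
j→5, i→6; i≥j, return j=5. a = [6, 5, 6, 5, 7, 5, 7, 7]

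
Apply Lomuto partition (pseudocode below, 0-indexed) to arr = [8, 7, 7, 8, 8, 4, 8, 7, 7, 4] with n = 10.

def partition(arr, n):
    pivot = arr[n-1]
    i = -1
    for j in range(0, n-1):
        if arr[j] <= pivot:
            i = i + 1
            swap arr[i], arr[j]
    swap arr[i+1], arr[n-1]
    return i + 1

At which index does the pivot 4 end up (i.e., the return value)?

pivot = arr[9] = 4; i = -1
j=0: arr[0]=8 > 4 → no swap
j=1: arr[1]=7 > 4 → no swap
j=2: arr[2]=7 > 4 → no swap
j=3: arr[3]=8 > 4 → no swap
j=4: arr[4]=8 > 4 → no swap
j=5: arr[5]=4 ≤ 4 → i=0, swap arr[0],arr[5] → [4, 7, 7, 8, 8, 8, 8, 7, 7, 4]
j=6: arr[6]=8 > 4 → no swap
j=7: arr[7]=7 > 4 → no swap
j=8: arr[8]=7 > 4 → no swap
final swap arr[1],arr[9] → [4, 4, 7, 8, 8, 8, 8, 7, 7, 7]; return 1

1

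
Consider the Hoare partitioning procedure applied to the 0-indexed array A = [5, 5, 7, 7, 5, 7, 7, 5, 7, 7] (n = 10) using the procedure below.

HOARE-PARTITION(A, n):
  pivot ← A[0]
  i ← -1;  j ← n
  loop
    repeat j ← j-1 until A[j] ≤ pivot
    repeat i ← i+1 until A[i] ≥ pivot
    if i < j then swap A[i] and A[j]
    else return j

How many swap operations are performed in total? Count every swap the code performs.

2

pivot=5
j stops at 7 (5), i stops at 0 (5); swap ⇒ [5, 5, 7, 7, 5, 7, 7, 5, 7, 7]
j stops at 4 (5), i stops at 1 (5); swap ⇒ [5, 5, 7, 7, 5, 7, 7, 5, 7, 7]
j stops at 1, i stops at 2; i≥j ⇒ return 1. A=[5, 5, 7, 7, 5, 7, 7, 5, 7, 7]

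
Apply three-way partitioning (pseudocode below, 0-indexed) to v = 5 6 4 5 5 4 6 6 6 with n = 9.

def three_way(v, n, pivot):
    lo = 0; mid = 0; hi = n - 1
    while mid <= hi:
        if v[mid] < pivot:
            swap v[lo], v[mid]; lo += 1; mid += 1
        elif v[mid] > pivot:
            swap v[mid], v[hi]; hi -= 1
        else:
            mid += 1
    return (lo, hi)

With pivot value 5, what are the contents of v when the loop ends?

lo=0 mid=0 hi=8
5=5: mid=1
6>5: swap(1,8), hi=7 ⇒ 5 6 4 5 5 4 6 6 6
6>5: swap(1,7), hi=6 ⇒ 5 6 4 5 5 4 6 6 6
6>5: swap(1,6), hi=5 ⇒ 5 6 4 5 5 4 6 6 6
6>5: swap(1,5), hi=4 ⇒ 5 4 4 5 5 6 6 6 6
4<5: swap(0,1), lo=1 mid=2 ⇒ 4 5 4 5 5 6 6 6 6
4<5: swap(1,2), lo=2 mid=3 ⇒ 4 4 5 5 5 6 6 6 6
5=5: mid=4
5=5: mid=5
done. lo=2 hi=4; v=4 4 5 5 5 6 6 6 6

4 4 5 5 5 6 6 6 6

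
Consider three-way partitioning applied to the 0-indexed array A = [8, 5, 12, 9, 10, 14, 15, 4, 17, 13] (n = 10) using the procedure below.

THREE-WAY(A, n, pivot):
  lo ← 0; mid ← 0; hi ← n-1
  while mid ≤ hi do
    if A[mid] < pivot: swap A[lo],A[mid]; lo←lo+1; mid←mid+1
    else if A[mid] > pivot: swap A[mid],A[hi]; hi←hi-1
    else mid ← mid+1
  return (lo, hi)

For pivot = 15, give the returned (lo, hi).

lo=0 mid=0 hi=9
8<15: swap(0,0), lo=1 mid=1 ⇒ [8, 5, 12, 9, 10, 14, 15, 4, 17, 13]
5<15: swap(1,1), lo=2 mid=2 ⇒ [8, 5, 12, 9, 10, 14, 15, 4, 17, 13]
12<15: swap(2,2), lo=3 mid=3 ⇒ [8, 5, 12, 9, 10, 14, 15, 4, 17, 13]
9<15: swap(3,3), lo=4 mid=4 ⇒ [8, 5, 12, 9, 10, 14, 15, 4, 17, 13]
10<15: swap(4,4), lo=5 mid=5 ⇒ [8, 5, 12, 9, 10, 14, 15, 4, 17, 13]
14<15: swap(5,5), lo=6 mid=6 ⇒ [8, 5, 12, 9, 10, 14, 15, 4, 17, 13]
15=15: mid=7
4<15: swap(6,7), lo=7 mid=8 ⇒ [8, 5, 12, 9, 10, 14, 4, 15, 17, 13]
17>15: swap(8,9), hi=8 ⇒ [8, 5, 12, 9, 10, 14, 4, 15, 13, 17]
13<15: swap(7,8), lo=8 mid=9 ⇒ [8, 5, 12, 9, 10, 14, 4, 13, 15, 17]
done. lo=8 hi=8; A=[8, 5, 12, 9, 10, 14, 4, 13, 15, 17]

(8, 8)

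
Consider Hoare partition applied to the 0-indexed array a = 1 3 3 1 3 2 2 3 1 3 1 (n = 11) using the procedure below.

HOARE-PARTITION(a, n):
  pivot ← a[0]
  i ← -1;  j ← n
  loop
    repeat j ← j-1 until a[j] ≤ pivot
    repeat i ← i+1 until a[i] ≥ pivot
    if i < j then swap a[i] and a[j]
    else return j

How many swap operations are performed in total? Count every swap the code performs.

3

pivot=1
j stops at 10 (1), i stops at 0 (1); swap ⇒ 1 3 3 1 3 2 2 3 1 3 1
j stops at 8 (1), i stops at 1 (3); swap ⇒ 1 1 3 1 3 2 2 3 3 3 1
j stops at 3 (1), i stops at 2 (3); swap ⇒ 1 1 1 3 3 2 2 3 3 3 1
j stops at 2, i stops at 3; i≥j ⇒ return 2. a=1 1 1 3 3 2 2 3 3 3 1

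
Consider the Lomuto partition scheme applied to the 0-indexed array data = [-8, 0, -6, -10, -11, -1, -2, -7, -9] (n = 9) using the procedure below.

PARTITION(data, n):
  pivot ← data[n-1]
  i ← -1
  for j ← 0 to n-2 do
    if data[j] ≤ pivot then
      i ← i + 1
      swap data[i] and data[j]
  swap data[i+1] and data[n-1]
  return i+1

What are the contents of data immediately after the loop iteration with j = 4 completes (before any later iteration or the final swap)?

pivot=-9, i=-1
j=0: -8>-9, skip
j=1: 0>-9, skip
j=2: -6>-9, skip
j=3: -10≤-9, i=0, swap(0,3) ⇒ [-10, 0, -6, -8, -11, -1, -2, -7, -9]
j=4: -11≤-9, i=1, swap(1,4) ⇒ [-10, -11, -6, -8, 0, -1, -2, -7, -9]
(after j=4) data = [-10, -11, -6, -8, 0, -1, -2, -7, -9]

[-10, -11, -6, -8, 0, -1, -2, -7, -9]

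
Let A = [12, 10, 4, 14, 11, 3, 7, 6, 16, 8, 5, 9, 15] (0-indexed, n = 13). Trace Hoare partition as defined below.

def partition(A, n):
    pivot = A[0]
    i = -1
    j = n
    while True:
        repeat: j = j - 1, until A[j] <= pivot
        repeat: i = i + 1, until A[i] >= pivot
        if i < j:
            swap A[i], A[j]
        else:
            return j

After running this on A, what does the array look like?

pivot=12
j stops at 11 (9), i stops at 0 (12); swap ⇒ [9, 10, 4, 14, 11, 3, 7, 6, 16, 8, 5, 12, 15]
j stops at 10 (5), i stops at 3 (14); swap ⇒ [9, 10, 4, 5, 11, 3, 7, 6, 16, 8, 14, 12, 15]
j stops at 9 (8), i stops at 8 (16); swap ⇒ [9, 10, 4, 5, 11, 3, 7, 6, 8, 16, 14, 12, 15]
j stops at 8, i stops at 9; i≥j ⇒ return 8. A=[9, 10, 4, 5, 11, 3, 7, 6, 8, 16, 14, 12, 15]

[9, 10, 4, 5, 11, 3, 7, 6, 8, 16, 14, 12, 15]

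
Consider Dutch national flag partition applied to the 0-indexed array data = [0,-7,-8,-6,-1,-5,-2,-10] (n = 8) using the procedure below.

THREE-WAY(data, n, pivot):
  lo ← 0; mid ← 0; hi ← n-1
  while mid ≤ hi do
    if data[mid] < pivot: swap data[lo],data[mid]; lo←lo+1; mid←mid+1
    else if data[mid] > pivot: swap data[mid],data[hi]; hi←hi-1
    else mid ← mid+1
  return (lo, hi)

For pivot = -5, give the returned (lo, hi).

lo=0 mid=0 hi=7
0>-5: swap(0,7), hi=6 ⇒ [-10,-7,-8,-6,-1,-5,-2,0]
-10<-5: swap(0,0), lo=1 mid=1 ⇒ [-10,-7,-8,-6,-1,-5,-2,0]
-7<-5: swap(1,1), lo=2 mid=2 ⇒ [-10,-7,-8,-6,-1,-5,-2,0]
-8<-5: swap(2,2), lo=3 mid=3 ⇒ [-10,-7,-8,-6,-1,-5,-2,0]
-6<-5: swap(3,3), lo=4 mid=4 ⇒ [-10,-7,-8,-6,-1,-5,-2,0]
-1>-5: swap(4,6), hi=5 ⇒ [-10,-7,-8,-6,-2,-5,-1,0]
-2>-5: swap(4,5), hi=4 ⇒ [-10,-7,-8,-6,-5,-2,-1,0]
-5=-5: mid=5
done. lo=4 hi=4; data=[-10,-7,-8,-6,-5,-2,-1,0]

(4, 4)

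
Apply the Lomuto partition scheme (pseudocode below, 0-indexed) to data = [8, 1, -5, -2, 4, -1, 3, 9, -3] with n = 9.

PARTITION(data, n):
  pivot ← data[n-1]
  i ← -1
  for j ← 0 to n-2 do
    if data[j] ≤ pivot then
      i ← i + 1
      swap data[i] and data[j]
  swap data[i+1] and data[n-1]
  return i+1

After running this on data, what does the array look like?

[-5, -3, 8, -2, 4, -1, 3, 9, 1]

pivot = data[8] = -3; i = -1
j=0: data[0]=8 > -3 → no swap
j=1: data[1]=1 > -3 → no swap
j=2: data[2]=-5 ≤ -3 → i=0, swap data[0],data[2] → [-5, 1, 8, -2, 4, -1, 3, 9, -3]
j=3: data[3]=-2 > -3 → no swap
j=4: data[4]=4 > -3 → no swap
j=5: data[5]=-1 > -3 → no swap
j=6: data[6]=3 > -3 → no swap
j=7: data[7]=9 > -3 → no swap
final swap data[1],data[8] → [-5, -3, 8, -2, 4, -1, 3, 9, 1]; return 1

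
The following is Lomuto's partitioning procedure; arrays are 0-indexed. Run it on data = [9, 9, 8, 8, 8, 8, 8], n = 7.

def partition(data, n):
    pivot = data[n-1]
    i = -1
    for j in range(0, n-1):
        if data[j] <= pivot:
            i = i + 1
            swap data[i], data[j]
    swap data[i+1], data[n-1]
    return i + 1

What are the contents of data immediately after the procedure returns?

[8, 8, 8, 8, 8, 9, 9]

pivot = data[6] = 8; i = -1
j=0: data[0]=9 > 8 → no swap
j=1: data[1]=9 > 8 → no swap
j=2: data[2]=8 ≤ 8 → i=0, swap data[0],data[2] → [8, 9, 9, 8, 8, 8, 8]
j=3: data[3]=8 ≤ 8 → i=1, swap data[1],data[3] → [8, 8, 9, 9, 8, 8, 8]
j=4: data[4]=8 ≤ 8 → i=2, swap data[2],data[4] → [8, 8, 8, 9, 9, 8, 8]
j=5: data[5]=8 ≤ 8 → i=3, swap data[3],data[5] → [8, 8, 8, 8, 9, 9, 8]
final swap data[4],data[6] → [8, 8, 8, 8, 8, 9, 9]; return 4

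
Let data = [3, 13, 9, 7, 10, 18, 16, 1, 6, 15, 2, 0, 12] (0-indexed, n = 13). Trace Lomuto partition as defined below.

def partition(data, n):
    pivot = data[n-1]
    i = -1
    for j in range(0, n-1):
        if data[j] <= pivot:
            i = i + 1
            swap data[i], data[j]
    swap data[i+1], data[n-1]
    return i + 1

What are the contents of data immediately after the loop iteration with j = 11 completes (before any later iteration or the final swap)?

pivot = data[12] = 12; i = -1
j=0: data[0]=3 ≤ 12 → i=0, swap data[0],data[0] (no change) → [3, 13, 9, 7, 10, 18, 16, 1, 6, 15, 2, 0, 12]
j=1: data[1]=13 > 12 → no swap
j=2: data[2]=9 ≤ 12 → i=1, swap data[1],data[2] → [3, 9, 13, 7, 10, 18, 16, 1, 6, 15, 2, 0, 12]
j=3: data[3]=7 ≤ 12 → i=2, swap data[2],data[3] → [3, 9, 7, 13, 10, 18, 16, 1, 6, 15, 2, 0, 12]
j=4: data[4]=10 ≤ 12 → i=3, swap data[3],data[4] → [3, 9, 7, 10, 13, 18, 16, 1, 6, 15, 2, 0, 12]
j=5: data[5]=18 > 12 → no swap
j=6: data[6]=16 > 12 → no swap
j=7: data[7]=1 ≤ 12 → i=4, swap data[4],data[7] → [3, 9, 7, 10, 1, 18, 16, 13, 6, 15, 2, 0, 12]
j=8: data[8]=6 ≤ 12 → i=5, swap data[5],data[8] → [3, 9, 7, 10, 1, 6, 16, 13, 18, 15, 2, 0, 12]
j=9: data[9]=15 > 12 → no swap
j=10: data[10]=2 ≤ 12 → i=6, swap data[6],data[10] → [3, 9, 7, 10, 1, 6, 2, 13, 18, 15, 16, 0, 12]
j=11: data[11]=0 ≤ 12 → i=7, swap data[7],data[11] → [3, 9, 7, 10, 1, 6, 2, 0, 18, 15, 16, 13, 12]
(after j=11) data = [3, 9, 7, 10, 1, 6, 2, 0, 18, 15, 16, 13, 12]

[3, 9, 7, 10, 1, 6, 2, 0, 18, 15, 16, 13, 12]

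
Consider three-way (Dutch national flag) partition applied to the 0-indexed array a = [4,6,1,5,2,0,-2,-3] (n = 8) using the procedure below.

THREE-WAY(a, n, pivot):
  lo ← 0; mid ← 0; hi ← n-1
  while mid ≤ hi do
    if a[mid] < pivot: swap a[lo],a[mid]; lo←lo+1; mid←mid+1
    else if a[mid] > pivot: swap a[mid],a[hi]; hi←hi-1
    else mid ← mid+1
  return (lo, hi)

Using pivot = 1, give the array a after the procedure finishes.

[-3,-2,0,1,2,5,6,4]

pivot = 1; lo=0, mid=0, hi=7
a[mid]=4>1: swap a[0],a[7]; hi=6 → [-3,6,1,5,2,0,-2,4]
a[mid]=-3<1: swap a[0],a[0]; lo=1,mid=1 → [-3,6,1,5,2,0,-2,4]
a[mid]=6>1: swap a[1],a[6]; hi=5 → [-3,-2,1,5,2,0,6,4]
a[mid]=-2<1: swap a[1],a[1]; lo=2,mid=2 → [-3,-2,1,5,2,0,6,4]
a[mid]=1=1: mid=3
a[mid]=5>1: swap a[3],a[5]; hi=4 → [-3,-2,1,0,2,5,6,4]
a[mid]=0<1: swap a[2],a[3]; lo=3,mid=4 → [-3,-2,0,1,2,5,6,4]
a[mid]=2>1: swap a[4],a[4]; hi=3 → [-3,-2,0,1,2,5,6,4]
end: lo=3, hi=3; a = [-3,-2,0,1,2,5,6,4]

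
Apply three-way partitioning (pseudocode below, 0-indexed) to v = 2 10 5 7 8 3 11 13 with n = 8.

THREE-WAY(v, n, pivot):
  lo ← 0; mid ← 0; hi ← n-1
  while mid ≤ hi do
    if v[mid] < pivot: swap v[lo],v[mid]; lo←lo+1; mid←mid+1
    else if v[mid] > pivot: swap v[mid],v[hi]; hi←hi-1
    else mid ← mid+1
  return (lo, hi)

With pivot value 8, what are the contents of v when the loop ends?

2 3 5 7 8 11 13 10

pivot = 8; lo=0, mid=0, hi=7
v[mid]=2<8: swap v[0],v[0]; lo=1,mid=1 → 2 10 5 7 8 3 11 13
v[mid]=10>8: swap v[1],v[7]; hi=6 → 2 13 5 7 8 3 11 10
v[mid]=13>8: swap v[1],v[6]; hi=5 → 2 11 5 7 8 3 13 10
v[mid]=11>8: swap v[1],v[5]; hi=4 → 2 3 5 7 8 11 13 10
v[mid]=3<8: swap v[1],v[1]; lo=2,mid=2 → 2 3 5 7 8 11 13 10
v[mid]=5<8: swap v[2],v[2]; lo=3,mid=3 → 2 3 5 7 8 11 13 10
v[mid]=7<8: swap v[3],v[3]; lo=4,mid=4 → 2 3 5 7 8 11 13 10
v[mid]=8=8: mid=5
end: lo=4, hi=4; v = 2 3 5 7 8 11 13 10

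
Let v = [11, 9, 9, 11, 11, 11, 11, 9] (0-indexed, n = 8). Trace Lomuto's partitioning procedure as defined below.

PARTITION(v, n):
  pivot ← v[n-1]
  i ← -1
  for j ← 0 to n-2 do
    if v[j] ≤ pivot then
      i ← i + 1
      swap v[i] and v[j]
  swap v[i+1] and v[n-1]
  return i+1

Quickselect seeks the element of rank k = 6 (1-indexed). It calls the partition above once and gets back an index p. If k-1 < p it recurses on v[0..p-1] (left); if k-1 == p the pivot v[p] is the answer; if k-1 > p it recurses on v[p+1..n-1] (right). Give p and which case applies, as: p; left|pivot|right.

pivot=9, i=-1
j=0: 11>9, skip
j=1: 9≤9, i=0, swap(0,1) ⇒ [9, 11, 9, 11, 11, 11, 11, 9]
j=2: 9≤9, i=1, swap(1,2) ⇒ [9, 9, 11, 11, 11, 11, 11, 9]
j=3: 11>9, skip
j=4: 11>9, skip
j=5: 11>9, skip
j=6: 11>9, skip
swap(2,7) ⇒ [9, 9, 9, 11, 11, 11, 11, 11]; return 2
p = 2; k-1 = 5 > 2 ⇒ right

2; right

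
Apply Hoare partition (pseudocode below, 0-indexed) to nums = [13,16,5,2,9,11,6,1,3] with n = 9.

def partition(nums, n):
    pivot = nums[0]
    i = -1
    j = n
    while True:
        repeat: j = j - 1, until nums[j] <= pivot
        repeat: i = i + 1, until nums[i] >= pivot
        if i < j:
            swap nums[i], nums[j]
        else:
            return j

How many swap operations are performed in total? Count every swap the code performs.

pivot = nums[0] = 13; i = -1, j = 9
j→8 (nums[8]=3≤13), i→0 (nums[0]=13≥13); i<j, swap → [3,16,5,2,9,11,6,1,13]
j→7 (nums[7]=1≤13), i→1 (nums[1]=16≥13); i<j, swap → [3,1,5,2,9,11,6,16,13]
j→6, i→7; i≥j, return j=6. nums = [3,1,5,2,9,11,6,16,13]

2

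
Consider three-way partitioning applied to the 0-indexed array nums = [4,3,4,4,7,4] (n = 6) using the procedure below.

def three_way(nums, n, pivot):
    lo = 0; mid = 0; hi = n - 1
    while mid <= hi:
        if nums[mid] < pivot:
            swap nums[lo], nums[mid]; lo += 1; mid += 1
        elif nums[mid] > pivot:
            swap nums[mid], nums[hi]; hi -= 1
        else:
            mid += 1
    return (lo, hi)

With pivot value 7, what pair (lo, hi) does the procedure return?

lo=0 mid=0 hi=5
4<7: swap(0,0), lo=1 mid=1 ⇒ [4,3,4,4,7,4]
3<7: swap(1,1), lo=2 mid=2 ⇒ [4,3,4,4,7,4]
4<7: swap(2,2), lo=3 mid=3 ⇒ [4,3,4,4,7,4]
4<7: swap(3,3), lo=4 mid=4 ⇒ [4,3,4,4,7,4]
7=7: mid=5
4<7: swap(4,5), lo=5 mid=6 ⇒ [4,3,4,4,4,7]
done. lo=5 hi=5; nums=[4,3,4,4,4,7]

(5, 5)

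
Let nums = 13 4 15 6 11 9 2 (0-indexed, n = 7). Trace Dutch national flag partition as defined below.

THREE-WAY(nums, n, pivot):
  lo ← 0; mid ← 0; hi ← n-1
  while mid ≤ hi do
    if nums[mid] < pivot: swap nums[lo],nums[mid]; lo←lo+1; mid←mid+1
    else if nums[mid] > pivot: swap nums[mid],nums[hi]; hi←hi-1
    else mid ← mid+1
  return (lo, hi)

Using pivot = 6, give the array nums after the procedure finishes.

pivot = 6; lo=0, mid=0, hi=6
nums[mid]=13>6: swap nums[0],nums[6]; hi=5 → 2 4 15 6 11 9 13
nums[mid]=2<6: swap nums[0],nums[0]; lo=1,mid=1 → 2 4 15 6 11 9 13
nums[mid]=4<6: swap nums[1],nums[1]; lo=2,mid=2 → 2 4 15 6 11 9 13
nums[mid]=15>6: swap nums[2],nums[5]; hi=4 → 2 4 9 6 11 15 13
nums[mid]=9>6: swap nums[2],nums[4]; hi=3 → 2 4 11 6 9 15 13
nums[mid]=11>6: swap nums[2],nums[3]; hi=2 → 2 4 6 11 9 15 13
nums[mid]=6=6: mid=3
end: lo=2, hi=2; nums = 2 4 6 11 9 15 13

2 4 6 11 9 15 13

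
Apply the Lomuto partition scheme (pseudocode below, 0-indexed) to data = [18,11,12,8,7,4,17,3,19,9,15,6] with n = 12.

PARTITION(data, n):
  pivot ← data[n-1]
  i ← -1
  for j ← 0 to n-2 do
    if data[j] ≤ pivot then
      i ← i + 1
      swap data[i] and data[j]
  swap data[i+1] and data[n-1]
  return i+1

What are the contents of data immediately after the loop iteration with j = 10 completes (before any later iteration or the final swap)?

pivot=6, i=-1
j=0: 18>6, skip
j=1: 11>6, skip
j=2: 12>6, skip
j=3: 8>6, skip
j=4: 7>6, skip
j=5: 4≤6, i=0, swap(0,5) ⇒ [4,11,12,8,7,18,17,3,19,9,15,6]
j=6: 17>6, skip
j=7: 3≤6, i=1, swap(1,7) ⇒ [4,3,12,8,7,18,17,11,19,9,15,6]
j=8: 19>6, skip
j=9: 9>6, skip
j=10: 15>6, skip
(after j=10) data = [4,3,12,8,7,18,17,11,19,9,15,6]

[4,3,12,8,7,18,17,11,19,9,15,6]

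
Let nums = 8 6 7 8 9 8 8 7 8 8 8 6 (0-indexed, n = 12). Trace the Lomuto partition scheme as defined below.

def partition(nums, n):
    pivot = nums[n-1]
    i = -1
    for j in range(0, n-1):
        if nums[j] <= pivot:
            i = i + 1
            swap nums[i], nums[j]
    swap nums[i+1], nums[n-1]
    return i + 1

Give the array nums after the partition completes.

pivot = nums[11] = 6; i = -1
j=0: nums[0]=8 > 6 → no swap
j=1: nums[1]=6 ≤ 6 → i=0, swap nums[0],nums[1] → 6 8 7 8 9 8 8 7 8 8 8 6
j=2: nums[2]=7 > 6 → no swap
j=3: nums[3]=8 > 6 → no swap
j=4: nums[4]=9 > 6 → no swap
j=5: nums[5]=8 > 6 → no swap
j=6: nums[6]=8 > 6 → no swap
j=7: nums[7]=7 > 6 → no swap
j=8: nums[8]=8 > 6 → no swap
j=9: nums[9]=8 > 6 → no swap
j=10: nums[10]=8 > 6 → no swap
final swap nums[1],nums[11] → 6 6 7 8 9 8 8 7 8 8 8 8; return 1

6 6 7 8 9 8 8 7 8 8 8 8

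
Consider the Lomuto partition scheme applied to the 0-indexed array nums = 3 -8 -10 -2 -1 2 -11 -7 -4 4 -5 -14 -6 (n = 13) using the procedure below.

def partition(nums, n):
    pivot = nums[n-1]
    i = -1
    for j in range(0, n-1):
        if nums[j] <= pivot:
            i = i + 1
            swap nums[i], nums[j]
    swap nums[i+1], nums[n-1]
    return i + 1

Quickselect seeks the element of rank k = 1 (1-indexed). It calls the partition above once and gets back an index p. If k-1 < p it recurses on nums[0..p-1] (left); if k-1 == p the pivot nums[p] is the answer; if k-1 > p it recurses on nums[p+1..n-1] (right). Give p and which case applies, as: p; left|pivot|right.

pivot = nums[12] = -6; i = -1
j=0: nums[0]=3 > -6 → no swap
j=1: nums[1]=-8 ≤ -6 → i=0, swap nums[0],nums[1] → -8 3 -10 -2 -1 2 -11 -7 -4 4 -5 -14 -6
j=2: nums[2]=-10 ≤ -6 → i=1, swap nums[1],nums[2] → -8 -10 3 -2 -1 2 -11 -7 -4 4 -5 -14 -6
j=3: nums[3]=-2 > -6 → no swap
j=4: nums[4]=-1 > -6 → no swap
j=5: nums[5]=2 > -6 → no swap
j=6: nums[6]=-11 ≤ -6 → i=2, swap nums[2],nums[6] → -8 -10 -11 -2 -1 2 3 -7 -4 4 -5 -14 -6
j=7: nums[7]=-7 ≤ -6 → i=3, swap nums[3],nums[7] → -8 -10 -11 -7 -1 2 3 -2 -4 4 -5 -14 -6
j=8: nums[8]=-4 > -6 → no swap
j=9: nums[9]=4 > -6 → no swap
j=10: nums[10]=-5 > -6 → no swap
j=11: nums[11]=-14 ≤ -6 → i=4, swap nums[4],nums[11] → -8 -10 -11 -7 -14 2 3 -2 -4 4 -5 -1 -6
final swap nums[5],nums[12] → -8 -10 -11 -7 -14 -6 3 -2 -4 4 -5 -1 2; return 5
p = 5; k-1 = 0 < 5 ⇒ left

5; left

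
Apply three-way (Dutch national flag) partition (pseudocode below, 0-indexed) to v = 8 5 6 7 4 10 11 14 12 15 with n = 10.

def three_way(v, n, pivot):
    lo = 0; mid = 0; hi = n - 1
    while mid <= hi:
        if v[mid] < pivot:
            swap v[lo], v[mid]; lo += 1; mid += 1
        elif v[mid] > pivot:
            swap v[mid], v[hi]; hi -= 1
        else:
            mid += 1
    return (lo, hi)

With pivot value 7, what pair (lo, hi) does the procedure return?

(3, 3)

pivot = 7; lo=0, mid=0, hi=9
v[mid]=8>7: swap v[0],v[9]; hi=8 → 15 5 6 7 4 10 11 14 12 8
v[mid]=15>7: swap v[0],v[8]; hi=7 → 12 5 6 7 4 10 11 14 15 8
v[mid]=12>7: swap v[0],v[7]; hi=6 → 14 5 6 7 4 10 11 12 15 8
v[mid]=14>7: swap v[0],v[6]; hi=5 → 11 5 6 7 4 10 14 12 15 8
v[mid]=11>7: swap v[0],v[5]; hi=4 → 10 5 6 7 4 11 14 12 15 8
v[mid]=10>7: swap v[0],v[4]; hi=3 → 4 5 6 7 10 11 14 12 15 8
v[mid]=4<7: swap v[0],v[0]; lo=1,mid=1 → 4 5 6 7 10 11 14 12 15 8
v[mid]=5<7: swap v[1],v[1]; lo=2,mid=2 → 4 5 6 7 10 11 14 12 15 8
v[mid]=6<7: swap v[2],v[2]; lo=3,mid=3 → 4 5 6 7 10 11 14 12 15 8
v[mid]=7=7: mid=4
end: lo=3, hi=3; v = 4 5 6 7 10 11 14 12 15 8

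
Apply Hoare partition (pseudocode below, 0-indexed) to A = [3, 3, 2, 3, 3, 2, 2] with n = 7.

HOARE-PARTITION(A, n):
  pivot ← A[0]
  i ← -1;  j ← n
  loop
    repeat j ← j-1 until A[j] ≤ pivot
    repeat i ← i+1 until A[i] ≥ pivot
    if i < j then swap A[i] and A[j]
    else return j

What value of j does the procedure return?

3

pivot=3
j stops at 6 (2), i stops at 0 (3); swap ⇒ [2, 3, 2, 3, 3, 2, 3]
j stops at 5 (2), i stops at 1 (3); swap ⇒ [2, 2, 2, 3, 3, 3, 3]
j stops at 4 (3), i stops at 3 (3); swap ⇒ [2, 2, 2, 3, 3, 3, 3]
j stops at 3, i stops at 4; i≥j ⇒ return 3. A=[2, 2, 2, 3, 3, 3, 3]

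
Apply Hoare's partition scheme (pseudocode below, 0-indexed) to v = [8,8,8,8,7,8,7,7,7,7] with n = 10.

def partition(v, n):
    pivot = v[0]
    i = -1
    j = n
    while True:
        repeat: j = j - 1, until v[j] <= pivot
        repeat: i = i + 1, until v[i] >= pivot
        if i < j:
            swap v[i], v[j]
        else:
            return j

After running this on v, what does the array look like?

[7,7,7,7,7,8,8,8,8,8]

pivot=8
j stops at 9 (7), i stops at 0 (8); swap ⇒ [7,8,8,8,7,8,7,7,7,8]
j stops at 8 (7), i stops at 1 (8); swap ⇒ [7,7,8,8,7,8,7,7,8,8]
j stops at 7 (7), i stops at 2 (8); swap ⇒ [7,7,7,8,7,8,7,8,8,8]
j stops at 6 (7), i stops at 3 (8); swap ⇒ [7,7,7,7,7,8,8,8,8,8]
j stops at 5, i stops at 5; i≥j ⇒ return 5. v=[7,7,7,7,7,8,8,8,8,8]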